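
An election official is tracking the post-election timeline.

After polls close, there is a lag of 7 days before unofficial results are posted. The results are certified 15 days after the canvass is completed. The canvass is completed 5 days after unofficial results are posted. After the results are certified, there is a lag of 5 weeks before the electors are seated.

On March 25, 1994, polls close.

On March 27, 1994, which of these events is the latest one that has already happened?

Polls close: Mar 25, 1994.
Unofficial results are posted: Mar 25, 1994 + 7 days = Apr 1, 1994.
The canvass is completed: Apr 1, 1994 + 5 days = Apr 6, 1994.
The results are certified: Apr 6, 1994 + 15 days = Apr 21, 1994.
The electors are seated: Apr 21, 1994 + 5 weeks = May 26, 1994.
Mar 27, 1994 falls between when polls close (Mar 25, 1994) and when unofficial results are posted (Apr 1, 1994).

Polls close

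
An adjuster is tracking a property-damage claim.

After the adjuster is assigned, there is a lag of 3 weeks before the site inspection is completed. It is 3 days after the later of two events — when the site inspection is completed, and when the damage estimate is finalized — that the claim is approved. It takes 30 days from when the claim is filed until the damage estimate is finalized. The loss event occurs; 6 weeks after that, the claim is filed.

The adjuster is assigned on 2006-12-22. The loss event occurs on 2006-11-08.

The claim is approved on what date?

The adjuster is assigned: Dec 22, 2006.
The site inspection is completed: Dec 22, 2006 + 3 weeks = Jan 12, 2007.
The loss event occurs: Nov 8, 2006.
The claim is filed: Nov 8, 2006 + 6 weeks = Dec 20, 2006.
The damage estimate is finalized: Dec 20, 2006 + 30 days = Jan 19, 2007.
Both prerequisites met — the site inspection is completed (Jan 12, 2007), the damage estimate is finalized (Jan 19, 2007); the later is Jan 19, 2007.
The claim is approved: Jan 19, 2007 + 3 days = Jan 22, 2007.

2007-01-22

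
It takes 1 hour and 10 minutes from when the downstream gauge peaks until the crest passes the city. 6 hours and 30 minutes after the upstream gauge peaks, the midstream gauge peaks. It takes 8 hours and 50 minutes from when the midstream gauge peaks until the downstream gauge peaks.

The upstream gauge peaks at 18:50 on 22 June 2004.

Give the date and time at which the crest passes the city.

The upstream gauge peaks: 18:50 Jun 22, 2004.
The midstream gauge peaks: 18:50 Jun 22, 2004 + 6h30m = 01:20 Jun 23, 2004.
The downstream gauge peaks: 01:20 Jun 23, 2004 + 8h50m = 10:10 Jun 23, 2004.
The crest passes the city: 10:10 Jun 23, 2004 + 1h10m = 11:20 Jun 23, 2004.

11:20 on 23 June 2004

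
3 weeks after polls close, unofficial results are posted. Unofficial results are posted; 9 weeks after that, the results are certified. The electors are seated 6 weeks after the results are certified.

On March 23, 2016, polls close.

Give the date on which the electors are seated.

Polls close: Mar 23, 2016.
Unofficial results are posted: Mar 23, 2016 + 3 weeks = Apr 13, 2016.
The results are certified: Apr 13, 2016 + 9 weeks = Jun 15, 2016.
The electors are seated: Jun 15, 2016 + 6 weeks = Jul 27, 2016.

July 27, 2016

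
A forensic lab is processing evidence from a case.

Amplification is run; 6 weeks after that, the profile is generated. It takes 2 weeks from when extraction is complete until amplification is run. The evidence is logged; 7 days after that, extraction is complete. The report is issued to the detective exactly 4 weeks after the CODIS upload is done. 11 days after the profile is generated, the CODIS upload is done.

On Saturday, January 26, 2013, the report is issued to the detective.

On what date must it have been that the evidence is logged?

Tuesday, October 16, 2012

The report is issued to the detective: Jan 26, 2013.
The CODIS upload is done: Jan 26, 2013 − 4 weeks = Dec 29, 2012.
The profile is generated: Dec 29, 2012 − 11 days = Dec 18, 2012.
Amplification is run: Dec 18, 2012 − 6 weeks = Nov 6, 2012.
Extraction is complete: Nov 6, 2012 − 2 weeks = Oct 23, 2012.
The evidence is logged: Oct 23, 2012 − 7 days = Oct 16, 2012.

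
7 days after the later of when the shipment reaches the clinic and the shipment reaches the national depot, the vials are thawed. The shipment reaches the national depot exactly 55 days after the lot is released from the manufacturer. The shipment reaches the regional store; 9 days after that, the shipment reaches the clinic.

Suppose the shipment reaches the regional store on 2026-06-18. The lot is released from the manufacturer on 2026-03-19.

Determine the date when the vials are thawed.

The shipment reaches the regional store: Jun 18, 2026.
The shipment reaches the clinic: Jun 18, 2026 + 9 days = Jun 27, 2026.
The lot is released from the manufacturer: Mar 19, 2026.
The shipment reaches the national depot: Mar 19, 2026 + 55 days = May 13, 2026.
Both prerequisites met — the shipment reaches the clinic (Jun 27, 2026), the shipment reaches the national depot (May 13, 2026); the later is Jun 27, 2026.
The vials are thawed: Jun 27, 2026 + 7 days = Jul 4, 2026.

2026-07-04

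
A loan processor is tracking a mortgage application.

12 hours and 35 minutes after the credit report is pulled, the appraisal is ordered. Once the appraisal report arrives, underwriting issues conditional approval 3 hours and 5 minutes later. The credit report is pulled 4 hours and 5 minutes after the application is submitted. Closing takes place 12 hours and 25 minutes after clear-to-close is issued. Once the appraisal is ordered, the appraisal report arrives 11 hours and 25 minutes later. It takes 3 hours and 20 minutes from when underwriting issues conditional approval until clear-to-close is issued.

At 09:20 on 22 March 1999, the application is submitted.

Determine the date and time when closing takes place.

08:15 on 24 March 1999

The application is submitted: 09:20 Mar 22, 1999.
The credit report is pulled: 09:20 Mar 22, 1999 + 4h05m = 13:25 Mar 22, 1999.
The appraisal is ordered: 13:25 Mar 22, 1999 + 12h35m = 02:00 Mar 23, 1999.
The appraisal report arrives: 02:00 Mar 23, 1999 + 11h25m = 13:25 Mar 23, 1999.
Underwriting issues conditional approval: 13:25 Mar 23, 1999 + 3h05m = 16:30 Mar 23, 1999.
Clear-to-close is issued: 16:30 Mar 23, 1999 + 3h20m = 19:50 Mar 23, 1999.
Closing takes place: 19:50 Mar 23, 1999 + 12h25m = 08:15 Mar 24, 1999.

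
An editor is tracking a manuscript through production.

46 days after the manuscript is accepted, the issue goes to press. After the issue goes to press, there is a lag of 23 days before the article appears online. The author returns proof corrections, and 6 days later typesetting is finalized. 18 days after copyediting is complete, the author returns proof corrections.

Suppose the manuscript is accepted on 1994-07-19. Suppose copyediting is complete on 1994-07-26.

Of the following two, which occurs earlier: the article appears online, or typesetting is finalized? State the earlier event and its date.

The manuscript is accepted: Jul 19, 1994.
The issue goes to press: Jul 19, 1994 + 46 days = Sep 3, 1994.
The article appears online: Sep 3, 1994 + 23 days = Sep 26, 1994.
Copyediting is complete: Jul 26, 1994.
The author returns proof corrections: Jul 26, 1994 + 18 days = Aug 13, 1994.
Typesetting is finalized: Aug 13, 1994 + 6 days = Aug 19, 1994.
Comparing: the article appears online on Sep 26, 1994 vs typesetting is finalized on Aug 19, 1994. Earlier: typesetting is finalized.

Typesetting is finalized — 1994-08-19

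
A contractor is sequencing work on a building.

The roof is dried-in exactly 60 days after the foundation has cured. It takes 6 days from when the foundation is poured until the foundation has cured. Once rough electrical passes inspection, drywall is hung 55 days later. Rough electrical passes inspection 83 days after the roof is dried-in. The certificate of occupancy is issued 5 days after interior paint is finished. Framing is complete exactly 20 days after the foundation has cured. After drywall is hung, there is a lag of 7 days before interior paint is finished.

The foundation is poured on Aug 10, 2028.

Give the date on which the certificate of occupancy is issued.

Mar 14, 2029

The foundation is poured: Aug 10, 2028.
The foundation has cured: Aug 10, 2028 + 6 days = Aug 16, 2028.
The roof is dried-in: Aug 16, 2028 + 60 days = Oct 15, 2028.
Rough electrical passes inspection: Oct 15, 2028 + 83 days = Jan 6, 2029.
Drywall is hung: Jan 6, 2029 + 55 days = Mar 2, 2029.
Interior paint is finished: Mar 2, 2029 + 7 days = Mar 9, 2029.
The certificate of occupancy is issued: Mar 9, 2029 + 5 days = Mar 14, 2029.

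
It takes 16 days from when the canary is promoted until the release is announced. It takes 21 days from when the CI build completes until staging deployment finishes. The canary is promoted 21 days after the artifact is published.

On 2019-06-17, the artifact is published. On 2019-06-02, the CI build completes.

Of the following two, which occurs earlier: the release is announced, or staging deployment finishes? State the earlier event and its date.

The artifact is published: Jun 17, 2019.
The canary is promoted: Jun 17, 2019 + 21 days = Jul 8, 2019.
The release is announced: Jul 8, 2019 + 16 days = Jul 24, 2019.
The CI build completes: Jun 2, 2019.
Staging deployment finishes: Jun 2, 2019 + 21 days = Jun 23, 2019.
Comparing: the release is announced on Jul 24, 2019 vs staging deployment finishes on Jun 23, 2019. Earlier: staging deployment finishes.

Staging deployment finishes — 2019-06-23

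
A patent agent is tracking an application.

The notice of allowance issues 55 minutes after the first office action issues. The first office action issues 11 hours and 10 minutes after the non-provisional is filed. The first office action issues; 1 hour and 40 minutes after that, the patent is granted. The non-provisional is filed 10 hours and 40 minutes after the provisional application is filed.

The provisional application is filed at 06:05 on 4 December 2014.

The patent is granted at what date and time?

05:35 on 5 December 2014

The provisional application is filed: 06:05 Dec 4, 2014.
The non-provisional is filed: 06:05 Dec 4, 2014 + 10h40m = 16:45 Dec 4, 2014.
The first office action issues: 16:45 Dec 4, 2014 + 11h10m = 03:55 Dec 5, 2014.
The patent is granted: 03:55 Dec 5, 2014 + 1h40m = 05:35 Dec 5, 2014.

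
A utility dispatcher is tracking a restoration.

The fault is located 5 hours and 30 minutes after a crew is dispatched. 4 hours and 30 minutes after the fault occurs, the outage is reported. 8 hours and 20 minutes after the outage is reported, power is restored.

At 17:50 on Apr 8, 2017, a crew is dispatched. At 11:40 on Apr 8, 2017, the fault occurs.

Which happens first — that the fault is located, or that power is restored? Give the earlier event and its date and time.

The fault is located — 23:20 on Apr 8, 2017

A crew is dispatched: 17:50 Apr 8, 2017.
The fault is located: 17:50 Apr 8, 2017 + 5h30m = 23:20 Apr 8, 2017.
The fault occurs: 11:40 Apr 8, 2017.
The outage is reported: 11:40 Apr 8, 2017 + 4h30m = 16:10 Apr 8, 2017.
Power is restored: 16:10 Apr 8, 2017 + 8h20m = 00:30 Apr 9, 2017.
Comparing: the fault is located at 23:20 Apr 8, 2017 vs power is restored at 00:30 Apr 9, 2017. Earlier: the fault is located.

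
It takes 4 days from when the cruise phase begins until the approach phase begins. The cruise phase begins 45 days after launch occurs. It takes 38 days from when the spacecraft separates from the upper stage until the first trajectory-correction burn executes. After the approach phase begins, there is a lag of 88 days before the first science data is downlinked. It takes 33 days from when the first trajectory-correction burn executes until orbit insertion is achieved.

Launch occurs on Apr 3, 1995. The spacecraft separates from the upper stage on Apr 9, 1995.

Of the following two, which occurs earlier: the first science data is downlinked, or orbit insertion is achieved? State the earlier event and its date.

Launch occurs: Apr 3, 1995.
The cruise phase begins: Apr 3, 1995 + 45 days = May 18, 1995.
The approach phase begins: May 18, 1995 + 4 days = May 22, 1995.
The first science data is downlinked: May 22, 1995 + 88 days = Aug 18, 1995.
The spacecraft separates from the upper stage: Apr 9, 1995.
The first trajectory-correction burn executes: Apr 9, 1995 + 38 days = May 17, 1995.
Orbit insertion is achieved: May 17, 1995 + 33 days = Jun 19, 1995.
Comparing: the first science data is downlinked on Aug 18, 1995 vs orbit insertion is achieved on Jun 19, 1995. Earlier: orbit insertion is achieved.

Orbit insertion is achieved — Jun 19, 1995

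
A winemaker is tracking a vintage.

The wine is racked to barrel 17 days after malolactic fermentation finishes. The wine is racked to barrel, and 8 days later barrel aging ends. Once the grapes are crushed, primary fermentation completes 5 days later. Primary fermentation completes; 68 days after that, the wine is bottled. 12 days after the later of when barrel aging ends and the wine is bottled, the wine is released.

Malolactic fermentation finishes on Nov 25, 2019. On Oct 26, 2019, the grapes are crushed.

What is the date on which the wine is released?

Jan 19, 2020

Malolactic fermentation finishes: Nov 25, 2019.
The wine is racked to barrel: Nov 25, 2019 + 17 days = Dec 12, 2019.
Barrel aging ends: Dec 12, 2019 + 8 days = Dec 20, 2019.
The grapes are crushed: Oct 26, 2019.
Primary fermentation completes: Oct 26, 2019 + 5 days = Oct 31, 2019.
The wine is bottled: Oct 31, 2019 + 68 days = Jan 7, 2020.
Both prerequisites met — barrel aging ends (Dec 20, 2019), the wine is bottled (Jan 7, 2020); the later is Jan 7, 2020.
The wine is released: Jan 7, 2020 + 12 days = Jan 19, 2020.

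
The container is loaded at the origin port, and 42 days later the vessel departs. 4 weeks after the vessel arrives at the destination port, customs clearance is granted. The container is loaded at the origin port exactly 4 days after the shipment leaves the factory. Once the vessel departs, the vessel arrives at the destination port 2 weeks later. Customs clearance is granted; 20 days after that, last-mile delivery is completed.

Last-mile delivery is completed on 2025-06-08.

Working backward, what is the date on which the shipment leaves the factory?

Last-mile delivery is completed: Jun 8, 2025.
Customs clearance is granted: Jun 8, 2025 − 20 days = May 19, 2025.
The vessel arrives at the destination port: May 19, 2025 − 4 weeks = Apr 21, 2025.
The vessel departs: Apr 21, 2025 − 2 weeks = Apr 7, 2025.
The container is loaded at the origin port: Apr 7, 2025 − 42 days = Feb 24, 2025.
The shipment leaves the factory: Feb 24, 2025 − 4 days = Feb 20, 2025.

2025-02-20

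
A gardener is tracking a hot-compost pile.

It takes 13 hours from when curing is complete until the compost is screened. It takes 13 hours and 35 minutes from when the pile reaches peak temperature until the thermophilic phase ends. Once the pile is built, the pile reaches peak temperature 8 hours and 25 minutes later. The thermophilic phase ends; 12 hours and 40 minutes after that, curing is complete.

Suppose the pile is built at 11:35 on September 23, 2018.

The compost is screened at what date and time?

11:15 on September 25, 2018

The pile is built: 11:35 Sep 23, 2018.
The pile reaches peak temperature: 11:35 Sep 23, 2018 + 8h25m = 20:00 Sep 23, 2018.
The thermophilic phase ends: 20:00 Sep 23, 2018 + 13h35m = 09:35 Sep 24, 2018.
Curing is complete: 09:35 Sep 24, 2018 + 12h40m = 22:15 Sep 24, 2018.
The compost is screened: 22:15 Sep 24, 2018 + 13h = 11:15 Sep 25, 2018.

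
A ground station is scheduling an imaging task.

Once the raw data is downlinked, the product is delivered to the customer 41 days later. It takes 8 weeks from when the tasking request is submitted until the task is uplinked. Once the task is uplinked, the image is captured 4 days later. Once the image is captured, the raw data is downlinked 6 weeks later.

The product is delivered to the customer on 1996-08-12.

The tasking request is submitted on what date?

The product is delivered to the customer: Aug 12, 1996.
The raw data is downlinked: Aug 12, 1996 − 41 days = Jul 2, 1996.
The image is captured: Jul 2, 1996 − 6 weeks = May 21, 1996.
The task is uplinked: May 21, 1996 − 4 days = May 17, 1996.
The tasking request is submitted: May 17, 1996 − 8 weeks = Mar 22, 1996.

1996-03-22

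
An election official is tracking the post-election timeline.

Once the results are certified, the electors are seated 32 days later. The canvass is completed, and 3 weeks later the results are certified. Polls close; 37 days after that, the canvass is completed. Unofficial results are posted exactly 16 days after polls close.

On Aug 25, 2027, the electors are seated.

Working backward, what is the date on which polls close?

The electors are seated: Aug 25, 2027.
The results are certified: Aug 25, 2027 − 32 days = Jul 24, 2027.
The canvass is completed: Jul 24, 2027 − 3 weeks = Jul 3, 2027.
Polls close: Jul 3, 2027 − 37 days = May 27, 2027.

May 27, 2027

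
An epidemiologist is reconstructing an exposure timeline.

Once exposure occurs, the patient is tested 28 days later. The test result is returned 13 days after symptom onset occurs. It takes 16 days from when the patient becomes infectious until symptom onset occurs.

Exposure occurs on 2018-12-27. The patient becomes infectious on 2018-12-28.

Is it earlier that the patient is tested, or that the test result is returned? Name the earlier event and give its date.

Exposure occurs: Dec 27, 2018.
The patient is tested: Dec 27, 2018 + 28 days = Jan 24, 2019.
The patient becomes infectious: Dec 28, 2018.
Symptom onset occurs: Dec 28, 2018 + 16 days = Jan 13, 2019.
The test result is returned: Jan 13, 2019 + 13 days = Jan 26, 2019.
Comparing: the patient is tested on Jan 24, 2019 vs the test result is returned on Jan 26, 2019. Earlier: the patient is tested.

The patient is tested — 2019-01-24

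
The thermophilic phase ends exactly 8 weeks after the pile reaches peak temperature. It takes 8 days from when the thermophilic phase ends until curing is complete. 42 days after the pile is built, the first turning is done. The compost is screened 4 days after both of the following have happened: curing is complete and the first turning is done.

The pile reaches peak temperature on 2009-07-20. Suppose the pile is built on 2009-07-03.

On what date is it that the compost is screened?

The pile reaches peak temperature: Jul 20, 2009.
The thermophilic phase ends: Jul 20, 2009 + 8 weeks = Sep 14, 2009.
Curing is complete: Sep 14, 2009 + 8 days = Sep 22, 2009.
The pile is built: Jul 3, 2009.
The first turning is done: Jul 3, 2009 + 42 days = Aug 14, 2009.
Both prerequisites met — curing is complete (Sep 22, 2009), the first turning is done (Aug 14, 2009); the later is Sep 22, 2009.
The compost is screened: Sep 22, 2009 + 4 days = Sep 26, 2009.

2009-09-26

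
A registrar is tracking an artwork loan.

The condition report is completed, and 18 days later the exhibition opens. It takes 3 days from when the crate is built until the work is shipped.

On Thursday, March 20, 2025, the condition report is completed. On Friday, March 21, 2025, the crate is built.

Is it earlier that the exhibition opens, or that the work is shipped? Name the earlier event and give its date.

The work is shipped — Monday, March 24, 2025

The condition report is completed: Mar 20, 2025.
The exhibition opens: Mar 20, 2025 + 18 days = Apr 7, 2025.
The crate is built: Mar 21, 2025.
The work is shipped: Mar 21, 2025 + 3 days = Mar 24, 2025.
Comparing: the exhibition opens on Apr 7, 2025 vs the work is shipped on Mar 24, 2025. Earlier: the work is shipped.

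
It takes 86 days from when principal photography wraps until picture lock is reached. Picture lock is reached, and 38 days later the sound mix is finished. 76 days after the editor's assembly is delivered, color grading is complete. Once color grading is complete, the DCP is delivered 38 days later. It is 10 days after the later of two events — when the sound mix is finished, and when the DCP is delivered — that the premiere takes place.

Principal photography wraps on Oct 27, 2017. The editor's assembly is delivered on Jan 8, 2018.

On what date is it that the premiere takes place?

Principal photography wraps: Oct 27, 2017.
Picture lock is reached: Oct 27, 2017 + 86 days = Jan 21, 2018.
The sound mix is finished: Jan 21, 2018 + 38 days = Feb 28, 2018.
The editor's assembly is delivered: Jan 8, 2018.
Color grading is complete: Jan 8, 2018 + 76 days = Mar 25, 2018.
The DCP is delivered: Mar 25, 2018 + 38 days = May 2, 2018.
Both prerequisites met — the sound mix is finished (Feb 28, 2018), the DCP is delivered (May 2, 2018); the later is May 2, 2018.
The premiere takes place: May 2, 2018 + 10 days = May 12, 2018.

May 12, 2018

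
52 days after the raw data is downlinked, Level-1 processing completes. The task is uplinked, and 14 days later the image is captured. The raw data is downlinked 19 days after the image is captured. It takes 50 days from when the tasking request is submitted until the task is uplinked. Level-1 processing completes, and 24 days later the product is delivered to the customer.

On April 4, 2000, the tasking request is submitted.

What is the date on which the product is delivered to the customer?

The tasking request is submitted: Apr 4, 2000.
The task is uplinked: Apr 4, 2000 + 50 days = May 24, 2000.
The image is captured: May 24, 2000 + 14 days = Jun 7, 2000.
The raw data is downlinked: Jun 7, 2000 + 19 days = Jun 26, 2000.
Level-1 processing completes: Jun 26, 2000 + 52 days = Aug 17, 2000.
The product is delivered to the customer: Aug 17, 2000 + 24 days = Sep 10, 2000.

September 10, 2000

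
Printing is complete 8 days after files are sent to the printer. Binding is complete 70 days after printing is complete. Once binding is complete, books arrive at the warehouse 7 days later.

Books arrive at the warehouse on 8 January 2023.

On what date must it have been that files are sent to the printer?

15 October 2022

Books arrive at the warehouse: Jan 8, 2023.
Binding is complete: Jan 8, 2023 − 7 days = Jan 1, 2023.
Printing is complete: Jan 1, 2023 − 70 days = Oct 23, 2022.
Files are sent to the printer: Oct 23, 2022 − 8 days = Oct 15, 2022.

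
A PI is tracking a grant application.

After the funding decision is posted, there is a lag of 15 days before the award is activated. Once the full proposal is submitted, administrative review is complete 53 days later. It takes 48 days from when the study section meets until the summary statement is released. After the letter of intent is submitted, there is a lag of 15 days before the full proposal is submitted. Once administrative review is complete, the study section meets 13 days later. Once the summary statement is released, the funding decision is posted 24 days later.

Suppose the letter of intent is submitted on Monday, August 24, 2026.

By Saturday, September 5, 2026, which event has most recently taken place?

The letter of intent is submitted: Aug 24, 2026.
The full proposal is submitted: Aug 24, 2026 + 15 days = Sep 8, 2026.
Administrative review is complete: Sep 8, 2026 + 53 days = Oct 31, 2026.
The study section meets: Oct 31, 2026 + 13 days = Nov 13, 2026.
The summary statement is released: Nov 13, 2026 + 48 days = Dec 31, 2026.
The funding decision is posted: Dec 31, 2026 + 24 days = Jan 24, 2027.
The award is activated: Jan 24, 2027 + 15 days = Feb 8, 2027.
Sep 5, 2026 falls between when the letter of intent is submitted (Aug 24, 2026) and when the full proposal is submitted (Sep 8, 2026).

The letter of intent is submitted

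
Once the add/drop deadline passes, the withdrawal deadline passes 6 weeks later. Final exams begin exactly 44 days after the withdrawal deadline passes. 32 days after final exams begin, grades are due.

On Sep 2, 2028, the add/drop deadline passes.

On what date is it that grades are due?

Dec 29, 2028

The add/drop deadline passes: Sep 2, 2028.
The withdrawal deadline passes: Sep 2, 2028 + 6 weeks = Oct 14, 2028.
Final exams begin: Oct 14, 2028 + 44 days = Nov 27, 2028.
Grades are due: Nov 27, 2028 + 32 days = Dec 29, 2028.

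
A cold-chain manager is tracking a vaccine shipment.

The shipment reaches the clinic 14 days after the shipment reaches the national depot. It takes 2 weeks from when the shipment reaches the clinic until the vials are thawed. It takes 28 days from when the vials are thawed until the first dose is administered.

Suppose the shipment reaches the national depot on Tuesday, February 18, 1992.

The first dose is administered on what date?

The shipment reaches the national depot: Feb 18, 1992.
The shipment reaches the clinic: Feb 18, 1992 + 14 days = Mar 3, 1992.
The vials are thawed: Mar 3, 1992 + 2 weeks = Mar 17, 1992.
The first dose is administered: Mar 17, 1992 + 28 days = Apr 14, 1992.

Tuesday, April 14, 1992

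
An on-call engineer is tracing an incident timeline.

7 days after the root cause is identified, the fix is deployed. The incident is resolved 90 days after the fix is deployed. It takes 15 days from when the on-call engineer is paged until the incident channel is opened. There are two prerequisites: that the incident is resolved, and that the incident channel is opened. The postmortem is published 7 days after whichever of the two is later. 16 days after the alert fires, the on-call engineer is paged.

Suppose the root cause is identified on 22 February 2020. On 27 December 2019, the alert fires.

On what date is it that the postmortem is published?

5 June 2020

The root cause is identified: Feb 22, 2020.
The fix is deployed: Feb 22, 2020 + 7 days = Feb 29, 2020.
The incident is resolved: Feb 29, 2020 + 90 days = May 29, 2020.
The alert fires: Dec 27, 2019.
The on-call engineer is paged: Dec 27, 2019 + 16 days = Jan 12, 2020.
The incident channel is opened: Jan 12, 2020 + 15 days = Jan 27, 2020.
Both prerequisites met — the incident is resolved (May 29, 2020), the incident channel is opened (Jan 27, 2020); the later is May 29, 2020.
The postmortem is published: May 29, 2020 + 7 days = Jun 5, 2020.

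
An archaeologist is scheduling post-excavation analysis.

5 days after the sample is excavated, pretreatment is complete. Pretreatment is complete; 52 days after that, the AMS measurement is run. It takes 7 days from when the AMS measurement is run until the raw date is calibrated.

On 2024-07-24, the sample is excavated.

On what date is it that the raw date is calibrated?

2024-09-26

The sample is excavated: Jul 24, 2024.
Pretreatment is complete: Jul 24, 2024 + 5 days = Jul 29, 2024.
The AMS measurement is run: Jul 29, 2024 + 52 days = Sep 19, 2024.
The raw date is calibrated: Sep 19, 2024 + 7 days = Sep 26, 2024.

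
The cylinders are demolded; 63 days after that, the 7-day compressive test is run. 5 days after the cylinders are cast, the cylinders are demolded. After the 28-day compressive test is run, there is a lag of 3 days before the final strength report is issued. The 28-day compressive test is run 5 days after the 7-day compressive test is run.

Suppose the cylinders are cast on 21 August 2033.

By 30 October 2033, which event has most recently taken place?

The 7-day compressive test is run

The cylinders are cast: Aug 21, 2033.
The cylinders are demolded: Aug 21, 2033 + 5 days = Aug 26, 2033.
The 7-day compressive test is run: Aug 26, 2033 + 63 days = Oct 28, 2033.
The 28-day compressive test is run: Oct 28, 2033 + 5 days = Nov 2, 2033.
The final strength report is issued: Nov 2, 2033 + 3 days = Nov 5, 2033.
Oct 30, 2033 falls between when the 7-day compressive test is run (Oct 28, 2033) and when the 28-day compressive test is run (Nov 2, 2033).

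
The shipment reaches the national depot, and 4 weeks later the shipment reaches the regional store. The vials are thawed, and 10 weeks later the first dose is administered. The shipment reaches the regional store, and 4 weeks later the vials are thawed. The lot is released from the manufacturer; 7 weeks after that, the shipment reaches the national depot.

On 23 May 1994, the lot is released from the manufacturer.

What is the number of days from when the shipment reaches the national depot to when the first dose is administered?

126 days

Causal path: the shipment reaches the national depot → the shipment reaches the regional store → the vials are thawed → the first dose is administered.
Total delay along the path: 4 + 4 + 10 weeks = 18 weeks = 126 days.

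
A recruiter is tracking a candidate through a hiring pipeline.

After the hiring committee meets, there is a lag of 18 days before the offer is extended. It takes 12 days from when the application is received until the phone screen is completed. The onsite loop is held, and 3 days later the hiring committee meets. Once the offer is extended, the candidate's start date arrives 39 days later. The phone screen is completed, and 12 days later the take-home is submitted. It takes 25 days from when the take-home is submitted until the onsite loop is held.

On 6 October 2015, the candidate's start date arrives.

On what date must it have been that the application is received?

The candidate's start date arrives: Oct 6, 2015.
The offer is extended: Oct 6, 2015 − 39 days = Aug 28, 2015.
The hiring committee meets: Aug 28, 2015 − 18 days = Aug 10, 2015.
The onsite loop is held: Aug 10, 2015 − 3 days = Aug 7, 2015.
The take-home is submitted: Aug 7, 2015 − 25 days = Jul 13, 2015.
The phone screen is completed: Jul 13, 2015 − 12 days = Jul 1, 2015.
The application is received: Jul 1, 2015 − 12 days = Jun 19, 2015.

19 June 2015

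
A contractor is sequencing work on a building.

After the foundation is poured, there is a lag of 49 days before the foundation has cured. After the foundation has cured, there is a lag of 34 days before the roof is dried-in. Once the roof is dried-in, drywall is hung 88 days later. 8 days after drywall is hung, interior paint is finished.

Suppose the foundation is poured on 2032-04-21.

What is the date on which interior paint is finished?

2032-10-17

The foundation is poured: Apr 21, 2032.
The foundation has cured: Apr 21, 2032 + 49 days = Jun 9, 2032.
The roof is dried-in: Jun 9, 2032 + 34 days = Jul 13, 2032.
Drywall is hung: Jul 13, 2032 + 88 days = Oct 9, 2032.
Interior paint is finished: Oct 9, 2032 + 8 days = Oct 17, 2032.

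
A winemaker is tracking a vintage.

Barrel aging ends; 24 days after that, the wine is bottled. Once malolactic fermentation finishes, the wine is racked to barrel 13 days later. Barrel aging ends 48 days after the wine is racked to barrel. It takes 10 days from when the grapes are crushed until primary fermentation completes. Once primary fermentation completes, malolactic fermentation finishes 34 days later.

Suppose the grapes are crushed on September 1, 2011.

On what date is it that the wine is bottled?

January 8, 2012

The grapes are crushed: Sep 1, 2011.
Primary fermentation completes: Sep 1, 2011 + 10 days = Sep 11, 2011.
Malolactic fermentation finishes: Sep 11, 2011 + 34 days = Oct 15, 2011.
The wine is racked to barrel: Oct 15, 2011 + 13 days = Oct 28, 2011.
Barrel aging ends: Oct 28, 2011 + 48 days = Dec 15, 2011.
The wine is bottled: Dec 15, 2011 + 24 days = Jan 8, 2012.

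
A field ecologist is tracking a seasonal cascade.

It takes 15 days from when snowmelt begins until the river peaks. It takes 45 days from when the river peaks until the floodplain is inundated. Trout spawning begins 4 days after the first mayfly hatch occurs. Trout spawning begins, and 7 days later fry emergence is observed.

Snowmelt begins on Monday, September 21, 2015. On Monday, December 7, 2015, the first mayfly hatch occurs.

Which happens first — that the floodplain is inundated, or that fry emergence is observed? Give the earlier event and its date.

The floodplain is inundated — Friday, November 20, 2015

Snowmelt begins: Sep 21, 2015.
The river peaks: Sep 21, 2015 + 15 days = Oct 6, 2015.
The floodplain is inundated: Oct 6, 2015 + 45 days = Nov 20, 2015.
The first mayfly hatch occurs: Dec 7, 2015.
Trout spawning begins: Dec 7, 2015 + 4 days = Dec 11, 2015.
Fry emergence is observed: Dec 11, 2015 + 7 days = Dec 18, 2015.
Comparing: the floodplain is inundated on Nov 20, 2015 vs fry emergence is observed on Dec 18, 2015. Earlier: the floodplain is inundated.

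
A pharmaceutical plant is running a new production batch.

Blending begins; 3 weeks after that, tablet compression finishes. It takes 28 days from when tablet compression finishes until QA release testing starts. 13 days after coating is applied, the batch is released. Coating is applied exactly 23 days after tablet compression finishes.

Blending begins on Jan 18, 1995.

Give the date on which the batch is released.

Mar 16, 1995

Blending begins: Jan 18, 1995.
Tablet compression finishes: Jan 18, 1995 + 3 weeks = Feb 8, 1995.
Coating is applied: Feb 8, 1995 + 23 days = Mar 3, 1995.
The batch is released: Mar 3, 1995 + 13 days = Mar 16, 1995.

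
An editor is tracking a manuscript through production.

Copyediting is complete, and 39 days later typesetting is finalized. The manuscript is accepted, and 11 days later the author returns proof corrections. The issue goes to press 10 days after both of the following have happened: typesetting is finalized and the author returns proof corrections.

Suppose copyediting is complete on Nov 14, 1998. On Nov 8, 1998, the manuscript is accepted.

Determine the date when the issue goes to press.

Jan 2, 1999

Copyediting is complete: Nov 14, 1998.
Typesetting is finalized: Nov 14, 1998 + 39 days = Dec 23, 1998.
The manuscript is accepted: Nov 8, 1998.
The author returns proof corrections: Nov 8, 1998 + 11 days = Nov 19, 1998.
Both prerequisites met — typesetting is finalized (Dec 23, 1998), the author returns proof corrections (Nov 19, 1998); the later is Dec 23, 1998.
The issue goes to press: Dec 23, 1998 + 10 days = Jan 2, 1999.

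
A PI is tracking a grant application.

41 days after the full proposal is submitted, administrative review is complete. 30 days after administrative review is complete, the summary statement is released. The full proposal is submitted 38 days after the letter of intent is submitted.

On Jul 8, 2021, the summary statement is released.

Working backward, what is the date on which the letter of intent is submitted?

Mar 21, 2021

The summary statement is released: Jul 8, 2021.
Administrative review is complete: Jul 8, 2021 − 30 days = Jun 8, 2021.
The full proposal is submitted: Jun 8, 2021 − 41 days = Apr 28, 2021.
The letter of intent is submitted: Apr 28, 2021 − 38 days = Mar 21, 2021.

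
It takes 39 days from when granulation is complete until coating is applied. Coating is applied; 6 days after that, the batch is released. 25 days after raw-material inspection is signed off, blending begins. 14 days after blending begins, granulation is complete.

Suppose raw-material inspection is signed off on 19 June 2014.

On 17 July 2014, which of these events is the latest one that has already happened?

Blending begins

Raw-material inspection is signed off: Jun 19, 2014.
Blending begins: Jun 19, 2014 + 25 days = Jul 14, 2014.
Granulation is complete: Jul 14, 2014 + 14 days = Jul 28, 2014.
Coating is applied: Jul 28, 2014 + 39 days = Sep 5, 2014.
The batch is released: Sep 5, 2014 + 6 days = Sep 11, 2014.
Jul 17, 2014 falls between when blending begins (Jul 14, 2014) and when granulation is complete (Jul 28, 2014).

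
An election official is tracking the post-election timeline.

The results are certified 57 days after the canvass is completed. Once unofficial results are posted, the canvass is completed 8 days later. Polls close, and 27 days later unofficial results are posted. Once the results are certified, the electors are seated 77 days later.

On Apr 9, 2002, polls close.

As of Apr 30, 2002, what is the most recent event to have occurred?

Polls close

Polls close: Apr 9, 2002.
Unofficial results are posted: Apr 9, 2002 + 27 days = May 6, 2002.
The canvass is completed: May 6, 2002 + 8 days = May 14, 2002.
The results are certified: May 14, 2002 + 57 days = Jul 10, 2002.
The electors are seated: Jul 10, 2002 + 77 days = Sep 25, 2002.
Apr 30, 2002 falls between when polls close (Apr 9, 2002) and when unofficial results are posted (May 6, 2002).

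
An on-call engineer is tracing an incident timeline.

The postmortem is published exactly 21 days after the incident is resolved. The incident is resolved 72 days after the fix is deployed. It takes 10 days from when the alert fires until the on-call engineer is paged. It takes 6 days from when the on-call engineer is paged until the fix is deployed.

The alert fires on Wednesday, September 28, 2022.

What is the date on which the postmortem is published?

Sunday, January 15, 2023

The alert fires: Sep 28, 2022.
The on-call engineer is paged: Sep 28, 2022 + 10 days = Oct 8, 2022.
The fix is deployed: Oct 8, 2022 + 6 days = Oct 14, 2022.
The incident is resolved: Oct 14, 2022 + 72 days = Dec 25, 2022.
The postmortem is published: Dec 25, 2022 + 21 days = Jan 15, 2023.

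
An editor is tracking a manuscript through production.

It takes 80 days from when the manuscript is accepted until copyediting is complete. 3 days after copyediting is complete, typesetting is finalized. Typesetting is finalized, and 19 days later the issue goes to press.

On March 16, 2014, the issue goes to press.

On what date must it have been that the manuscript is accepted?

The issue goes to press: Mar 16, 2014.
Typesetting is finalized: Mar 16, 2014 − 19 days = Feb 25, 2014.
Copyediting is complete: Feb 25, 2014 − 3 days = Feb 22, 2014.
The manuscript is accepted: Feb 22, 2014 − 80 days = Dec 4, 2013.

December 4, 2013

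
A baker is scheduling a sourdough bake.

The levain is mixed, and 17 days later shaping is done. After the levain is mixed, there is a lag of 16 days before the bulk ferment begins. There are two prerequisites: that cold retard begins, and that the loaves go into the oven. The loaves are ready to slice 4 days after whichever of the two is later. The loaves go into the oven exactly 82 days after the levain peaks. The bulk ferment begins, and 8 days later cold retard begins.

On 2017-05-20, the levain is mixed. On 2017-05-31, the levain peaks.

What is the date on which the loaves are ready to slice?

2017-08-25

The levain is mixed: May 20, 2017.
The bulk ferment begins: May 20, 2017 + 16 days = Jun 5, 2017.
Cold retard begins: Jun 5, 2017 + 8 days = Jun 13, 2017.
The levain peaks: May 31, 2017.
The loaves go into the oven: May 31, 2017 + 82 days = Aug 21, 2017.
Both prerequisites met — cold retard begins (Jun 13, 2017), the loaves go into the oven (Aug 21, 2017); the later is Aug 21, 2017.
The loaves are ready to slice: Aug 21, 2017 + 4 days = Aug 25, 2017.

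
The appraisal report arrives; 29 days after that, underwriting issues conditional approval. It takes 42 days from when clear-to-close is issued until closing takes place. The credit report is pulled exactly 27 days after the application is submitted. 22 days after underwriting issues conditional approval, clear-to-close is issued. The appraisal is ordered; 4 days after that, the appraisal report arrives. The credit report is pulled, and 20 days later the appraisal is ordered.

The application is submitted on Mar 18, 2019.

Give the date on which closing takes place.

Aug 9, 2019

The application is submitted: Mar 18, 2019.
The credit report is pulled: Mar 18, 2019 + 27 days = Apr 14, 2019.
The appraisal is ordered: Apr 14, 2019 + 20 days = May 4, 2019.
The appraisal report arrives: May 4, 2019 + 4 days = May 8, 2019.
Underwriting issues conditional approval: May 8, 2019 + 29 days = Jun 6, 2019.
Clear-to-close is issued: Jun 6, 2019 + 22 days = Jun 28, 2019.
Closing takes place: Jun 28, 2019 + 42 days = Aug 9, 2019.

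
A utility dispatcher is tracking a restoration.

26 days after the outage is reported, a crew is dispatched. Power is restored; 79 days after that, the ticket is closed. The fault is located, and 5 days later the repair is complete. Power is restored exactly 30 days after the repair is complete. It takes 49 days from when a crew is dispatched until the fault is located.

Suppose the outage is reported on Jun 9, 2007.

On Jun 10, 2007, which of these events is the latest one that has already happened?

The outage is reported

The outage is reported: Jun 9, 2007.
A crew is dispatched: Jun 9, 2007 + 26 days = Jul 5, 2007.
The fault is located: Jul 5, 2007 + 49 days = Aug 23, 2007.
The repair is complete: Aug 23, 2007 + 5 days = Aug 28, 2007.
Power is restored: Aug 28, 2007 + 30 days = Sep 27, 2007.
The ticket is closed: Sep 27, 2007 + 79 days = Dec 15, 2007.
Jun 10, 2007 falls between when the outage is reported (Jun 9, 2007) and when a crew is dispatched (Jul 5, 2007).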